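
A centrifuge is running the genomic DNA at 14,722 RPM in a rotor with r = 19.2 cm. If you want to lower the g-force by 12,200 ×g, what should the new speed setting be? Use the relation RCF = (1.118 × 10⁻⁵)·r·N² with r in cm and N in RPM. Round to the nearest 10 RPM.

Current RCF = 1.118 × 10⁻⁵ × 19.2 × (14722)² = 1.118 × 10⁻⁵ × 19.2 × 216,737,284 ≈ 46,524 × g
Target RCF = 46,524 − 12,200 = 34,324 × g
N² = 34,324 / (21.4656 × 10⁻⁵) = 159,902,355
N ≈ √159,902,355 ≈ 12,645.3

N₂ ≈ 12650 RPM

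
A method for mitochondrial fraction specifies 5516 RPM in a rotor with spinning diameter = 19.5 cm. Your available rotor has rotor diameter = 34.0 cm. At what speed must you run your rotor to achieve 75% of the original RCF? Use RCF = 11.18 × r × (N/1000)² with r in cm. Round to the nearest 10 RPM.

Original rotor: r = 19.5 / 2 = 9.75 cm
RCF_original = 11.18 × 9.75 × (5.516)² = 11.18 × 9.75 × 30.426256 ≈ 3,316.6 × g
Target RCF = 0.75 × 3,316.6 ≈ 2,487.4 × g
Your rotor: r = 34.0 / 2 = 17 cm
2,487.4 = 11.18 × 17 × (N/1000)²
(N/1000)² = 2,487.4 / 190.06 = 13.08745
N = 1000 × √13.08745 ≈ 3,617.7

3620 RPM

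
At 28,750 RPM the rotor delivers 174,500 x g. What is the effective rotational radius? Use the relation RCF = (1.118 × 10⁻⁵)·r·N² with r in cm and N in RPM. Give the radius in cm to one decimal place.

≈ 18.9 cm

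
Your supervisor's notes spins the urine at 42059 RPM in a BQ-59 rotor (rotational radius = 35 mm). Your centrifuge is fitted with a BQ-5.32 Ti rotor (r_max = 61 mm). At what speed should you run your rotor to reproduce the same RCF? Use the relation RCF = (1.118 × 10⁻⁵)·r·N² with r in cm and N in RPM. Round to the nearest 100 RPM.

Original rotor: r = 35 mm = 3.5 cm
RCF = 1.118 × 10⁻⁵ × r × N²
RCF_original = 1.118 × 10⁻⁵ × 3.5 × (42059)² = 1.118 × 10⁻⁵ × 3.5 × 1,768,959,481 ≈ 69,219.4 × g
Your rotor: r = 61 mm = 6.1 cm
69,219.4 = 1.118 × 10⁻⁵ × 6.1 × N²
N² = 69,219.4 / (6.8198 × 10⁻⁵) = 1,014,976,979
N ≈ √1,014,976,979 ≈ 31,858.7

≈ 31900 RPM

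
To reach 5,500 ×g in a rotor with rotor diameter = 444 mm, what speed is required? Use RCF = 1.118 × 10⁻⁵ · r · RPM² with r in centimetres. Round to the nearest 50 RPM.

4700 RPM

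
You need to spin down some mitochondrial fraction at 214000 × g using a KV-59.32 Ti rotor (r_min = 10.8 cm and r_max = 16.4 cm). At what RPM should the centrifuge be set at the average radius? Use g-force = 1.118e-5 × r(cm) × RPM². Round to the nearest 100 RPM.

N ≈ 37500 RPM

r_avg = (10.8 + 16.4) / 2 = 13.6 cm
214,000 = 1.118 × 10⁻⁵ × 13.6 × N²
N² = 214,000 / (15.2048 × 10⁻⁵) = 1,407,450,279
N ≈ √1,407,450,279 ≈ 37,516.0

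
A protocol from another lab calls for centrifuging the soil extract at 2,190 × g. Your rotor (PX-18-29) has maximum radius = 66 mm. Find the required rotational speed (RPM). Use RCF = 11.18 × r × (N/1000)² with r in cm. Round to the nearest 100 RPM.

5400 RPM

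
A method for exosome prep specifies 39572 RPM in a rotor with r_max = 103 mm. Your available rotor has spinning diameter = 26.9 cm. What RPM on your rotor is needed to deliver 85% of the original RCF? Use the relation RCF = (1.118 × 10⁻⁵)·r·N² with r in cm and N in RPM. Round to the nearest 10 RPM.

Original rotor: r = 103 mm = 10.3 cm
RCF = 1.118 × 10⁻⁵ × r × N²
RCF_original = 1.118 × 10⁻⁵ × 10.3 × (39572)² = 1.118 × 10⁻⁵ × 10.3 × 1,565,943,184 ≈ 180,324.6 × g
Target RCF = 0.85 × 180,324.6 ≈ 153,275.9 × g
Your rotor: r = 26.9 / 2 = 13.45 cm
153,275.9 = 1.118 × 10⁻⁵ × 13.45 × N²
N² = 153,275.9 / (15.0371 × 10⁻⁵) = 1,019,318,220
N ≈ √1,019,318,220 ≈ 31,926.8

≈ 31930 RPM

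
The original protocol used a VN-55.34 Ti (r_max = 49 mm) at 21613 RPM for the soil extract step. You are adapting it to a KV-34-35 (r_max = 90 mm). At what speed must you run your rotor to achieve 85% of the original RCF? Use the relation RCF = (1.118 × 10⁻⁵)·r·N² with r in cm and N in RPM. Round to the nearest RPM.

Original rotor: r = 49 mm = 4.9 cm
RCF_original = 1.118 × 10⁻⁵ × 4.9 × (21613)² = 1.118 × 10⁻⁵ × 4.9 × 467,121,769 ≈ 25,589.9 × g
Target RCF = 0.85 × 25,589.9 ≈ 21,751.4 × g
Your rotor: r = 90 mm = 9.0 cm
21,751.4 = 1.118 × 10⁻⁵ × 9 × N²
N² = 21,751.4 / (10.062 × 10⁻⁵) = 216,173,723
N ≈ √216,173,723 ≈ 14,702.8

14703 RPM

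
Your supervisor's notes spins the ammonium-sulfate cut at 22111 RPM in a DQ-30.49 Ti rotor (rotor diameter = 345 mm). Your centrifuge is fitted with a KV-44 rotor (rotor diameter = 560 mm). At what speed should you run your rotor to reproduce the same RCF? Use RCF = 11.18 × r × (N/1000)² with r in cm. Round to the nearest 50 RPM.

17350 RPM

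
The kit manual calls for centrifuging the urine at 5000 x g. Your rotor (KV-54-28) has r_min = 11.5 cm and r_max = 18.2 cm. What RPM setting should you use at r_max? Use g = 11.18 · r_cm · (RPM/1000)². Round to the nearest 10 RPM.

Use r_max = 18.2 cm.
RCF = 11.18 × r × (N/1000)²
5,000 = 11.18 × 18.2 × (N/1000)²
(N/1000)² = 5,000 / 203.476 = 24.57292
N = 1000 × √24.57292 ≈ 4,957.1

≈ 4960 RPM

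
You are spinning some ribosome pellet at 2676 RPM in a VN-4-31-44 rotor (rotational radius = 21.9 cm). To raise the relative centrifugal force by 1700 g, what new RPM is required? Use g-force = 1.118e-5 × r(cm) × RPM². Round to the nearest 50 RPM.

Current RCF = 1.118 × 10⁻⁵ × 21.9 × (2676)² = 1.118 × 10⁻⁵ × 21.9 × 7,160,976 ≈ 1,753.3 × g
Target RCF = 1,753.3 + 1,700 = 3,453.3 × g
N² = 3,453.3 / (24.4842 × 10⁻⁵) = 14,104,198
N ≈ √14,104,198 ≈ 3,755.6

N₂ ≈ 3750 RPM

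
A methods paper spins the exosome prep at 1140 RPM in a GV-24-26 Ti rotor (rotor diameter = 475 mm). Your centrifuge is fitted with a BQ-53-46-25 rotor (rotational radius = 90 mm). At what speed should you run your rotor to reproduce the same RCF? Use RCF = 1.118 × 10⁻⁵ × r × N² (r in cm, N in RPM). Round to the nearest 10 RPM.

Original rotor: r = 475 mm / 2 = 237.5 mm = 23.75 cm
RCF_original = 1.118 × 10⁻⁵ × 23.75 × (1140)² = 1.118 × 10⁻⁵ × 23.75 × 1,299,600 ≈ 345.1 × g
Your rotor: r = 90 mm = 9.0 cm
345.1 = 1.118 × 10⁻⁵ × 9 × N²
N² = 345.1 / (10.062 × 10⁻⁵) = 3,429,736
N ≈ √3,429,736 ≈ 1,852.0

1850 RPM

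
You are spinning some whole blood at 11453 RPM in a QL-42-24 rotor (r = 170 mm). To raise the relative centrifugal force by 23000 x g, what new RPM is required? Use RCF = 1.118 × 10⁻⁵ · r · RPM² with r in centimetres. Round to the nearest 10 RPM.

r = 170 mm = 17.0 cm
Current RCF = 1.118 × 10⁻⁵ × 17 × (11453)² = 1.118 × 10⁻⁵ × 17 × 131,171,209 ≈ 24,930.4 × g
Target RCF = 24,930.4 + 23,000 = 47,930.4 × g
N² = 47,930.4 / (19.006 × 10⁻⁵) = 252,185,626
N ≈ √252,185,626 ≈ 15,880.4

15880 RPM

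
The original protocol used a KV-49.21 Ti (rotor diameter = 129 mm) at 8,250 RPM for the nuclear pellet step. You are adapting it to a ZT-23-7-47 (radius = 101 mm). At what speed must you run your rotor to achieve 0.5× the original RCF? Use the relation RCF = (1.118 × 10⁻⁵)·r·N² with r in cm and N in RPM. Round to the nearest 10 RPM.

Original rotor: r = 129 mm / 2 = 64.5 mm = 6.45 cm
RCF = 1.118 × 10⁻⁵ × r × N²
RCF_original = 1.118 × 10⁻⁵ × 6.45 × (8250)² = 1.118 × 10⁻⁵ × 6.45 × 68,062,500 ≈ 4,908.1 × g
Target RCF = 0.5 × 4,908.1 ≈ 2,454.1 × g
Your rotor: r = 101 mm = 10.1 cm
2,454.1 = 1.118 × 10⁻⁵ × 10.1 × N²
N² = 2,454.1 / (11.2918 × 10⁻⁵) = 21,733,470
N ≈ √21,733,470 ≈ 4,661.9

≈ 4660 RPM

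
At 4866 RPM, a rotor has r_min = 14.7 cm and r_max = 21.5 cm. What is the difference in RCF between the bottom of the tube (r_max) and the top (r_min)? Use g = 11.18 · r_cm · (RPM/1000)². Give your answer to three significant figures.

1800 x g

ΔRCF = 11.18 × (r_max − r_min) × (N/1000)² = 11.18 × 6.8 × 23.677956 ≈ 1,800.1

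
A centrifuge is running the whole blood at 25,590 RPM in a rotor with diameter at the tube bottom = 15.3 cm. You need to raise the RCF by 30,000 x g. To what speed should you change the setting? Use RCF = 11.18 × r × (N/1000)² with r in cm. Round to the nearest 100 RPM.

r = 15.3 / 2 = 7.65 cm
Current RCF = 11.18 × 7.65 × (25.59)² = 11.18 × 7.65 × 654.8481 ≈ 56,007.2 × g
Target RCF = 56,007.2 + 30,000 = 86,007.2 × g
(N/1000)² = 86,007.2 / 85.527 = 1005.615
N = 1000 × √1005.615 ≈ 31,711.4

31700 RPM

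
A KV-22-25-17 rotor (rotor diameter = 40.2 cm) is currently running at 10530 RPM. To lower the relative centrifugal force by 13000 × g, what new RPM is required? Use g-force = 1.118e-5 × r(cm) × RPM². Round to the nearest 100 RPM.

7300 RPM

r = 40.2 / 2 = 20.1 cm
Current RCF = 1.118 × 10⁻⁵ × 20.1 × (10530)² = 1.118 × 10⁻⁵ × 20.1 × 110,880,900 ≈ 24,916.9 × g
Target RCF = 24,916.9 − 13,000 = 11,916.9 × g
N² = 11,916.9 / (22.4718 × 10⁻⁵) = 53,030,465
N ≈ √53,030,465 ≈ 7,282.2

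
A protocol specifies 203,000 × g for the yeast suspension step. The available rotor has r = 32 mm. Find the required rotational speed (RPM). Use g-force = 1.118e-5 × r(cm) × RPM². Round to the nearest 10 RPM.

r = 32 mm = 3.2 cm
203,000 = 1.118 × 10⁻⁵ × 3.2 × N²
N² = 203,000 / (3.5776 × 10⁻⁵) = 5,674,194,991
N ≈ √5,674,194,991 ≈ 75,327.3

75330 RPM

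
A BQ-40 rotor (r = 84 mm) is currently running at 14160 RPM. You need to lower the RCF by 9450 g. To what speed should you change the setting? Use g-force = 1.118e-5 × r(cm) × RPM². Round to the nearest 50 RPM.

r = 84 mm = 8.4 cm
Current RCF = 1.118 × 10⁻⁵ × 8.4 × (14160)² = 1.118 × 10⁻⁵ × 8.4 × 200,505,600 ≈ 18,829.9 × g
Target RCF = 18,829.9 − 9,450 = 9,379.9 × g
N² = 9,379.9 / (9.3912 × 10⁻⁵) = 99,879,675
N ≈ √99,879,675 ≈ 9,994.0

≈ 10000 RPM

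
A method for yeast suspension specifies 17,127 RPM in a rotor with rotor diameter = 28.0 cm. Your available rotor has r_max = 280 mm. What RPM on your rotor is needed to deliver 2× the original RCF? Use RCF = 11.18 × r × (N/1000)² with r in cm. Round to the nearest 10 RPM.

≈ 17130 RPM

Original rotor: r = 28.0 / 2 = 14 cm
RCF_original = 11.18 × 14 × (17.127)² = 11.18 × 14 × 293.334129 ≈ 45,912.7 × g
Target RCF = 2 × 45,912.7 ≈ 91,825.4 × g
Your rotor: r = 280 mm = 28.0 cm
91,825.4 = 11.18 × 28 × (N/1000)²
(N/1000)² = 91,825.4 / 313.04 = 293.3344
N = 1000 × √293.3344 ≈ 17,127.0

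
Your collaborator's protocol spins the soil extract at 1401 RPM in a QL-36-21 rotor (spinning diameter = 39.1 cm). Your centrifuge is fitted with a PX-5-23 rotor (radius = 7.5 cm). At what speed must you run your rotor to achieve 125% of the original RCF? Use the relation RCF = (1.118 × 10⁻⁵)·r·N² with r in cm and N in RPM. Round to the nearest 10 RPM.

Original rotor: r = 39.1 / 2 = 19.55 cm
RCF = 1.118 × 10⁻⁵ × r × N²
RCF_original = 1.118 × 10⁻⁵ × 19.55 × (1401)² = 1.118 × 10⁻⁵ × 19.55 × 1,962,801 ≈ 429 × g
Target RCF = 1.25 × 429 ≈ 536.2 × g
536.2 = 1.118 × 10⁻⁵ × 7.5 × N²
N² = 536.2 / (8.385 × 10⁻⁵) = 6,394,753
N ≈ √6,394,753 ≈ 2,528.8

≈ 2530 RPM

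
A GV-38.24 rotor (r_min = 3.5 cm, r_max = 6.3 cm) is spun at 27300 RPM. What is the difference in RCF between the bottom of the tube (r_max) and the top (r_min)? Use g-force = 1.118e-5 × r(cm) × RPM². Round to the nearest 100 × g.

ΔRCF ≈ 23300 ×g

ΔRCF = 1.118 × 10⁻⁵ × (r_max − r_min) × N² = 1.118 × 10⁻⁵ × 2.8 × 745,290,000 ≈ 23,330.6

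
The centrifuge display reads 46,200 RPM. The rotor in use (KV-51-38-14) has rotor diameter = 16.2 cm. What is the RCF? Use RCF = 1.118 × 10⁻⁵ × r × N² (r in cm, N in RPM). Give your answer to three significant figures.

r = 16.2 / 2 = 8.1 cm
RCF = 1.118 × 10⁻⁵ × r × N²
RCF = 1.118 × 10⁻⁵ × 8.1 × (46200)² = 1.118 × 10⁻⁵ × 8.1 × 2,134,440,000 ≈ 193,290.6 × g

≈ 193000 × g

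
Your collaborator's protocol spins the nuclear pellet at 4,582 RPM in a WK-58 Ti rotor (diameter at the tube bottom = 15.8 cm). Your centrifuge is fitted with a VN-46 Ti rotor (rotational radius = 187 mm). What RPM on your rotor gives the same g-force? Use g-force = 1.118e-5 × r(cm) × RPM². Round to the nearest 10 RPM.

≈ 2980 RPM

Original rotor: r = 15.8 / 2 = 7.9 cm
RCF_original = 1.118 × 10⁻⁵ × 7.9 × (4582)² = 1.118 × 10⁻⁵ × 7.9 × 20,994,724 ≈ 1,854.3 × g
Your rotor: r = 187 mm = 18.7 cm
1,854.3 = 1.118 × 10⁻⁵ × 18.7 × N²
N² = 1,854.3 / (20.9066 × 10⁻⁵) = 8,869,448
N ≈ √8,869,448 ≈ 2,978.2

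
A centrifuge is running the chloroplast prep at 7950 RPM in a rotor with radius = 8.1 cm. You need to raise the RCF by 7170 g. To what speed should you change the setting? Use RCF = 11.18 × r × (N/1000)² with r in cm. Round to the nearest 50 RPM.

≈ 11950 RPM

Current RCF = 11.18 × 8.1 × (7.95)² = 11.18 × 8.1 × 63.2025 ≈ 5,723.5 × g
Target RCF = 5,723.5 + 7,170 = 12,893.5 × g
(N/1000)² = 12,893.5 / 90.558 = 142.3784
N = 1000 × √142.3784 ≈ 11,932.2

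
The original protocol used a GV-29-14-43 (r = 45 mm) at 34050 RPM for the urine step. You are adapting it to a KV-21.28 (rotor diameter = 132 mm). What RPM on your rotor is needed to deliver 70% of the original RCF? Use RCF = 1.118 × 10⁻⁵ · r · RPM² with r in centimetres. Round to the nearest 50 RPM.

23500 RPM

Original rotor: r = 45 mm = 4.5 cm
RCF = 1.118 × 10⁻⁵ × r × N²
RCF_original = 1.118 × 10⁻⁵ × 4.5 × (34050)² = 1.118 × 10⁻⁵ × 4.5 × 1,159,402,500 ≈ 58,329.5 × g
Target RCF = 0.7 × 58,329.5 ≈ 40,830.6 × g
Your rotor: r = 132 mm / 2 = 66 mm = 6.6 cm
40,830.6 = 1.118 × 10⁻⁵ × 6.6 × N²
N² = 40,830.6 / (7.3788 × 10⁻⁵) = 553,350,138
N ≈ √553,350,138 ≈ 23,523.4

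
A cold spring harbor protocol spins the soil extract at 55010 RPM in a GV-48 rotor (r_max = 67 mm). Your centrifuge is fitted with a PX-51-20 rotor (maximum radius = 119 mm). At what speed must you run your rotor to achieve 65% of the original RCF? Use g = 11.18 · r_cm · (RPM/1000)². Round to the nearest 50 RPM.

33300 RPM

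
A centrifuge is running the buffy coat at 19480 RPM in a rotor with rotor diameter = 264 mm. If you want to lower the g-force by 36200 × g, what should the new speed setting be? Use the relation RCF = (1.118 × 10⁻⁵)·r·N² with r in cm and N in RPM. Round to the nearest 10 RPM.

r = 264 mm / 2 = 132 mm = 13.2 cm
Current RCF = 1.118 × 10⁻⁵ × 13.2 × (19480)² = 1.118 × 10⁻⁵ × 13.2 × 379,470,400 ≈ 56,000.7 × g
Target RCF = 56,000.7 − 36,200 = 19,800.7 × g
N² = 19,800.7 / (14.7576 × 10⁻⁵) = 134,172,901
N ≈ √134,172,901 ≈ 11,583.3

11580 RPM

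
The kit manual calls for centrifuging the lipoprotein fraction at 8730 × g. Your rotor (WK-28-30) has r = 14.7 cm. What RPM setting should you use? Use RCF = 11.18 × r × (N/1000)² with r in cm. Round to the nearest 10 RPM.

N ≈ 7290 RPM

RCF = 11.18 × r × (N/1000)²
8,730 = 11.18 × 14.7 × (N/1000)²
(N/1000)² = 8,730 / 164.346 = 53.11964
N = 1000 × √53.11964 ≈ 7,288.3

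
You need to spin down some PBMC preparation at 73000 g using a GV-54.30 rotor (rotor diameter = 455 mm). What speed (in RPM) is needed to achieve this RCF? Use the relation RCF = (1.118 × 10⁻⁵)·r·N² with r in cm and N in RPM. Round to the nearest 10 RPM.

≈ 16940 RPM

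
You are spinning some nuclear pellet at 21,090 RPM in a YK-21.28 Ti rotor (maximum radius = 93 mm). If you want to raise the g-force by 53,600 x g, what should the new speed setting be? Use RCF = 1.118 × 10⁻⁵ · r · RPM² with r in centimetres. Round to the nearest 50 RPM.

≈ 31000 RPM

r = 93 mm = 9.3 cm
Current RCF = 1.118 × 10⁻⁵ × 9.3 × (21090)² = 1.118 × 10⁻⁵ × 9.3 × 444,788,100 ≈ 46,246.4 × g
Target RCF = 46,246.4 + 53,600 = 99,846.4 × g
N² = 99,846.4 / (10.3974 × 10⁻⁵) = 960,301,614
N ≈ √960,301,614 ≈ 30,988.7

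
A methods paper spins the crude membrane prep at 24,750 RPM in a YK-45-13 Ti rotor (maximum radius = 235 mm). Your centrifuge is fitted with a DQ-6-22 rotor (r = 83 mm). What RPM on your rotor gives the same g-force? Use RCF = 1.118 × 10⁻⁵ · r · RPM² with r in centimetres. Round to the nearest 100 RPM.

Original rotor: r = 235 mm = 23.5 cm
RCF_original = 1.118 × 10⁻⁵ × 23.5 × (24750)² = 1.118 × 10⁻⁵ × 23.5 × 612,562,500 ≈ 160,938.5 × g
Your rotor: r = 83 mm = 8.3 cm
160,938.5 = 1.118 × 10⁻⁵ × 8.3 × N²
N² = 160,938.5 / (9.2794 × 10⁻⁵) = 1,734,363,213
N ≈ √1,734,363,213 ≈ 41,645.7

≈ 41600 RPM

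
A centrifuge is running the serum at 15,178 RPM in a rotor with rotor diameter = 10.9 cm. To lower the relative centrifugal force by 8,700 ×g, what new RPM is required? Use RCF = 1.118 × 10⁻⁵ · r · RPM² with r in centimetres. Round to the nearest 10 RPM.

r = 10.9 / 2 = 5.45 cm
Current RCF = 1.118 × 10⁻⁵ × 5.45 × (15178)² = 1.118 × 10⁻⁵ × 5.45 × 230,371,684 ≈ 14,036.8 × g
Target RCF = 14,036.8 − 8,700 = 5,336.8 × g
N² = 5,336.8 / (6.0931 × 10⁻⁵) = 87,587,599
N ≈ √87,587,599 ≈ 9,358.8

N₂ ≈ 9360 RPM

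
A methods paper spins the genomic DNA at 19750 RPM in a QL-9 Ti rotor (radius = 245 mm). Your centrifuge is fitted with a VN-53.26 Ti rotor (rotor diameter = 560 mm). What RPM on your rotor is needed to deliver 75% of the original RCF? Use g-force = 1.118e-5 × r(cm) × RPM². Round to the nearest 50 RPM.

Original rotor: r = 245 mm = 24.5 cm
RCF_original = 1.118 × 10⁻⁵ × 24.5 × (19750)² = 1.118 × 10⁻⁵ × 24.5 × 390,062,500 ≈ 106,842 × g
Target RCF = 0.75 × 106,842 ≈ 80,131.5 × g
Your rotor: r = 560 mm / 2 = 280 mm = 28 cm
80,131.5 = 1.118 × 10⁻⁵ × 28 × N²
N² = 80,131.5 / (31.304 × 10⁻⁵) = 255,978,469
N ≈ √255,978,469 ≈ 15,999.3

≈ 16000 RPM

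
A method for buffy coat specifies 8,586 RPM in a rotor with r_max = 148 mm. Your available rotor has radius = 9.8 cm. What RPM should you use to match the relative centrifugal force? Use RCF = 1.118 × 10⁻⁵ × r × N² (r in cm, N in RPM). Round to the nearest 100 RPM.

≈ 10600 RPM

Original rotor: r = 148 mm = 14.8 cm
RCF_original = 1.118 × 10⁻⁵ × 14.8 × (8586)² = 1.118 × 10⁻⁵ × 14.8 × 73,719,396 ≈ 12,197.9 × g
12,197.9 = 1.118 × 10⁻⁵ × 9.8 × N²
N² = 12,197.9 / (10.9564 × 10⁻⁵) = 111,331,277
N ≈ √111,331,277 ≈ 10,551.4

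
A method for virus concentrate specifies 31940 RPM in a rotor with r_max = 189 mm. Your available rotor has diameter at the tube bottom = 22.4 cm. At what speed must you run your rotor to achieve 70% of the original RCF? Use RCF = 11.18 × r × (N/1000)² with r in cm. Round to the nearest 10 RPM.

Original rotor: r = 189 mm = 18.9 cm
RCF_original = 11.18 × 18.9 × (31.94)² = 11.18 × 18.9 × 1,020.1636 ≈ 215,562.6 × g
Target RCF = 0.7 × 215,562.6 ≈ 150,893.8 × g
Your rotor: r = 22.4 / 2 = 11.2 cm
150,893.8 = 11.18 × 11.2 × (N/1000)²
(N/1000)² = 150,893.8 / 125.216 = 1205.068
N = 1000 × √1205.068 ≈ 34,714.1

≈ 34710 RPM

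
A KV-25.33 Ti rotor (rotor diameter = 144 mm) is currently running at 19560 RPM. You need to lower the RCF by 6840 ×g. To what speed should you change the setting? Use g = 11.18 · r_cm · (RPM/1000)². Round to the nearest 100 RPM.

≈ 17300 RPM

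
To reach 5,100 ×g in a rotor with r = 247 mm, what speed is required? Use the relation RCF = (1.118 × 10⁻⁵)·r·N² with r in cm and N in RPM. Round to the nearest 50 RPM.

4300 RPM

r = 247 mm = 24.7 cm
5,100 = 1.118 × 10⁻⁵ × 24.7 × N²
N² = 5,100 / (27.6146 × 10⁻⁵) = 18,468,491
N ≈ √18,468,491 ≈ 4,297.5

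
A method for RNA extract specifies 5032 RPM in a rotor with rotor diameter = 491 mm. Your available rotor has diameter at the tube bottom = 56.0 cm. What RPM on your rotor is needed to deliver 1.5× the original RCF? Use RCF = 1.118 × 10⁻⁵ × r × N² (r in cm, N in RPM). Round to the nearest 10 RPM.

Original rotor: r = 491 mm / 2 = 245.5 mm = 24.55 cm
RCF = 1.118 × 10⁻⁵ × r × N²
RCF_original = 1.118 × 10⁻⁵ × 24.55 × (5032)² = 1.118 × 10⁻⁵ × 24.55 × 25,321,024 ≈ 6,949.8 × g
Target RCF = 1.5 × 6,949.8 ≈ 10,424.7 × g
Your rotor: r = 56.0 / 2 = 28 cm
10,424.7 = 1.118 × 10⁻⁵ × 28 × N²
N² = 10,424.7 / (31.304 × 10⁻⁵) = 33,301,495
N ≈ √33,301,495 ≈ 5,770.7

5770 RPM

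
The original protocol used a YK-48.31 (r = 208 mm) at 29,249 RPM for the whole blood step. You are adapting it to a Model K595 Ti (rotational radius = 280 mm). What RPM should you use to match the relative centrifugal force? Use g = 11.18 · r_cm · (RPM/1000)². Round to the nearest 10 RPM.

Original rotor: r = 208 mm = 20.8 cm
RCF_original = 11.18 × 20.8 × (29.249)² = 11.18 × 20.8 × 855.504001 ≈ 198,942.3 × g
Your rotor: r = 280 mm = 28.0 cm
198,942.3 = 11.18 × 28 × (N/1000)²
(N/1000)² = 198,942.3 / 313.04 = 635.5172
N = 1000 × √635.5172 ≈ 25,209.5

25210 RPM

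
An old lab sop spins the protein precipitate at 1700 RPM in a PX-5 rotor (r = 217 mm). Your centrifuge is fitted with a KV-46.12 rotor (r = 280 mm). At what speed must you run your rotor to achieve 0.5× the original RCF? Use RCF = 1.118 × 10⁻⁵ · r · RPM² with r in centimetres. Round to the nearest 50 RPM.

Original rotor: r = 217 mm = 21.7 cm
RCF_original = 1.118 × 10⁻⁵ × 21.7 × (1700)² = 1.118 × 10⁻⁵ × 21.7 × 2,890,000 ≈ 701.1 × g
Target RCF = 0.5 × 701.1 ≈ 350.6 × g
Your rotor: r = 280 mm = 28.0 cm
350.6 = 1.118 × 10⁻⁵ × 28 × N²
N² = 350.6 / (31.304 × 10⁻⁵) = 1,119,985
N ≈ √1,119,985 ≈ 1,058.3

1050 RPM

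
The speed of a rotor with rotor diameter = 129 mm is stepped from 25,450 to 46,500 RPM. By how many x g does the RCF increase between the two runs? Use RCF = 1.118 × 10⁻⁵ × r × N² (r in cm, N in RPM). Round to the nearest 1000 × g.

109000 x g

r = 129 mm / 2 = 64.5 mm = 6.45 cm
RCF₁ = 1.118 × 10⁻⁵ × 6.45 × (25450)² = 1.118 × 10⁻⁵ × 6.45 × 647,702,500 ≈ 46,706.5 × g
RCF₂ = 1.118 × 10⁻⁵ × 6.45 × (46500)² = 1.118 × 10⁻⁵ × 6.45 × 2,162,250,000 ≈ 155,922 × g
Increase = 155,922 − 46,706.5 = 109,215.5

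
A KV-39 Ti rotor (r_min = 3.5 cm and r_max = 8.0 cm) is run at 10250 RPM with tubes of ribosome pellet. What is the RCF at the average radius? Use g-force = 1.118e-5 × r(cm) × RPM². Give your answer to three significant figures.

r_avg = (3.5 + 8.0) / 2 = 5.75 cm
RCF = 1.118 × 10⁻⁵ × r × N²
RCF = 1.118 × 10⁻⁵ × 5.75 × (10250)² = 1.118 × 10⁻⁵ × 5.75 × 105,062,500 ≈ 6,753.9 × g

RCF ≈ 6750 ×g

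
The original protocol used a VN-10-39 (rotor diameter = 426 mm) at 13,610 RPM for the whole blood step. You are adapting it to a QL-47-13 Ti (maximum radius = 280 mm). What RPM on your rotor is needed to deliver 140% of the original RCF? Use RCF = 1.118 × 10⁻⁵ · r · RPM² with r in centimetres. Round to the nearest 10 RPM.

Original rotor: r = 426 mm / 2 = 213 mm = 21.3 cm
RCF = 1.118 × 10⁻⁵ × r × N²
RCF_original = 1.118 × 10⁻⁵ × 21.3 × (13610)² = 1.118 × 10⁻⁵ × 21.3 × 185,232,100 ≈ 44,110.1 × g
Target RCF = 1.4 × 44,110.1 ≈ 61,754.1 × g
Your rotor: r = 280 mm = 28.0 cm
61,754.1 = 1.118 × 10⁻⁵ × 28 × N²
N² = 61,754.1 / (31.304 × 10⁻⁵) = 197,272,234
N ≈ √197,272,234 ≈ 14,045.4

≈ 14050 RPM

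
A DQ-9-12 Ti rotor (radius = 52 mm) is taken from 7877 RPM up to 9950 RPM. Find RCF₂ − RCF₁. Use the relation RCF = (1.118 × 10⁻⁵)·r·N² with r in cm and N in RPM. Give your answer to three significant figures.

≈ 2150 x g

r = 52 mm = 5.2 cm
RCF₁ = 1.118 × 10⁻⁵ × 5.2 × (7877)² = 1.118 × 10⁻⁵ × 5.2 × 62,047,129 ≈ 3,607.2 × g
RCF₂ = 1.118 × 10⁻⁵ × 5.2 × (9950)² = 1.118 × 10⁻⁵ × 5.2 × 99,002,500 ≈ 5,755.6 × g
Increase = 5,755.6 − 3,607.2 = 2,148.4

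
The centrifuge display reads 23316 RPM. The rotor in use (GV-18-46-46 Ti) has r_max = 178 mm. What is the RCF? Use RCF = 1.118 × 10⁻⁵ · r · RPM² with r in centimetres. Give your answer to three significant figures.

108000 ×g

r = 178 mm = 17.8 cm
RCF = 1.118 × 10⁻⁵ × 17.8 × (23316)² = 1.118 × 10⁻⁵ × 17.8 × 543,635,856 ≈ 108,185.7 × g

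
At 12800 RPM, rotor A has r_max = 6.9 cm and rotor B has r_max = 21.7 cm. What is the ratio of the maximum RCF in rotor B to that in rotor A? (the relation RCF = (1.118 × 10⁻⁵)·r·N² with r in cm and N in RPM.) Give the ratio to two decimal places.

At fixed N, RCF ∝ r, so RCF_B/RCF_A = r_B/r_A = 21.7 / 6.9 = 3.1449.

3.14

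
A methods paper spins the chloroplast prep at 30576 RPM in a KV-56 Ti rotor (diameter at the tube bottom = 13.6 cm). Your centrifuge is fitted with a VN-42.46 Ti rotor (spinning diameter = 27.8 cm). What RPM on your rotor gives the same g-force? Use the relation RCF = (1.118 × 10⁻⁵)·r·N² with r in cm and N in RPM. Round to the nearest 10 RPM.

21390 RPM

Original rotor: r = 13.6 / 2 = 6.8 cm
RCF_original = 1.118 × 10⁻⁵ × 6.8 × (30576)² = 1.118 × 10⁻⁵ × 6.8 × 934,891,776 ≈ 71,074.2 × g
Your rotor: r = 27.8 / 2 = 13.9 cm
71,074.2 = 1.118 × 10⁻⁵ × 13.9 × N²
N² = 71,074.2 / (15.5402 × 10⁻⁵) = 457,357,048
N ≈ √457,357,048 ≈ 21,385.9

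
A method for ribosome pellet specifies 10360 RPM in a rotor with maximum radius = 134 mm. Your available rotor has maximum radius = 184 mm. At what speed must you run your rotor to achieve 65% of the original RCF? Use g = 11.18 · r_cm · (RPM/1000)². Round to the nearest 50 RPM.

≈ 7150 RPM

Original rotor: r = 134 mm = 13.4 cm
RCF = 11.18 × r × (N/1000)²
RCF_original = 11.18 × 13.4 × (10.36)² = 11.18 × 13.4 × 107.3296 ≈ 16,079.3 × g
Target RCF = 0.65 × 16,079.3 ≈ 10,451.5 × g
Your rotor: r = 184 mm = 18.4 cm
10,451.5 = 11.18 × 18.4 × (N/1000)²
(N/1000)² = 10,451.5 / 205.712 = 50.80647
N = 1000 × √50.80647 ≈ 7,127.9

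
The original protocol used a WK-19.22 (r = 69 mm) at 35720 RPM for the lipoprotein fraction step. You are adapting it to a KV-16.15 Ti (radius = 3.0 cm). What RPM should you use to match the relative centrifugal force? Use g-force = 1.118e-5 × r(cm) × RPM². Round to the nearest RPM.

54172 RPM

Original rotor: r = 69 mm = 6.9 cm
RCF_original = 1.118 × 10⁻⁵ × 6.9 × (35720)² = 1.118 × 10⁻⁵ × 6.9 × 1,275,918,400 ≈ 98,426.9 × g
98,426.9 = 1.118 × 10⁻⁵ × 3 × N²
N² = 98,426.9 / (3.354 × 10⁻⁵) = 2,934,612,403
N ≈ √2,934,612,403 ≈ 54,172.1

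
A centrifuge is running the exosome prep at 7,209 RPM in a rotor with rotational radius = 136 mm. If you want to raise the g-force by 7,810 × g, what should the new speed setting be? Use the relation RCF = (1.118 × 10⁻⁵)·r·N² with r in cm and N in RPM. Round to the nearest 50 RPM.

≈ 10150 RPM

r = 136 mm = 13.6 cm
Current RCF = 1.118 × 10⁻⁵ × 13.6 × (7209)² = 1.118 × 10⁻⁵ × 13.6 × 51,969,681 ≈ 7,901.9 × g
Target RCF = 7,901.9 + 7,810 = 15,711.9 × g
N² = 15,711.9 / (15.2048 × 10⁻⁵) = 103,335,131
N ≈ √103,335,131 ≈ 10,165.4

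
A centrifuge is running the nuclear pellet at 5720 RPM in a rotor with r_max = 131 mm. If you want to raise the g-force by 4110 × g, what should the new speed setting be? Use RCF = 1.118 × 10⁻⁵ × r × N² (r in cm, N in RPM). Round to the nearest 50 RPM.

r = 131 mm = 13.1 cm
Current RCF = 1.118 × 10⁻⁵ × 13.1 × (5720)² = 1.118 × 10⁻⁵ × 13.1 × 32,718,400 ≈ 4,791.9 × g
Target RCF = 4,791.9 + 4,110 = 8,901.9 × g
N² = 8,901.9 / (14.6458 × 10⁻⁵) = 60,781,248
N ≈ √60,781,248 ≈ 7,796.2

7800 RPM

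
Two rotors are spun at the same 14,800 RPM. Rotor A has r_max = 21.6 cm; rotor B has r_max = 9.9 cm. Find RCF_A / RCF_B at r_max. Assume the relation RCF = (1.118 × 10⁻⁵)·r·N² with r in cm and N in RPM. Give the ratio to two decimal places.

At fixed N, RCF ∝ r, so RCF_A/RCF_B = r_A/r_B = 21.6 / 9.9 = 2.1818.

2.18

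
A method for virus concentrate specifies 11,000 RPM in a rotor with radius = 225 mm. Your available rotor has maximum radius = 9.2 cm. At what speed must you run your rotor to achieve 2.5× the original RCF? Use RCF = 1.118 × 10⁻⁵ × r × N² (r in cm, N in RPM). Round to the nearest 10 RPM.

≈ 27200 RPM

Original rotor: r = 225 mm = 22.5 cm
RCF_original = 1.118 × 10⁻⁵ × 22.5 × (11000)² = 1.118 × 10⁻⁵ × 22.5 × 121,000,000 ≈ 30,437.6 × g
Target RCF = 2.5 × 30,437.6 ≈ 76,094 × g
76,094 = 1.118 × 10⁻⁵ × 9.2 × N²
N² = 76,094 / (10.2856 × 10⁻⁵) = 739,810,998
N ≈ √739,810,998 ≈ 27,199.5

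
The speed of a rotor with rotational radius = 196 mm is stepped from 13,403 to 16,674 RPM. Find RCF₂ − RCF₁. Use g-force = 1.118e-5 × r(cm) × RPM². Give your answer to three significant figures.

r = 196 mm = 19.6 cm
RCF₁ = 1.118 × 10⁻⁵ × 19.6 × (13403)² = 1.118 × 10⁻⁵ × 19.6 × 179,640,409 ≈ 39,364.2 × g
RCF₂ = 1.118 × 10⁻⁵ × 19.6 × (16674)² = 1.118 × 10⁻⁵ × 19.6 × 278,022,276 ≈ 60,922.5 × g
Increase = 60,922.5 − 39,364.2 = 21,558.3

≈ 21600 ×g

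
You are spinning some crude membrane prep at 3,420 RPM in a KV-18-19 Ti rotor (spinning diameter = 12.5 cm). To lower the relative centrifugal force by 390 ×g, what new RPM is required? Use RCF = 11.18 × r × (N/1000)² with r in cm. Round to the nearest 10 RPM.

r = 12.5 / 2 = 6.25 cm
Current RCF = 11.18 × 6.25 × (3.42)² = 11.18 × 6.25 × 11.6964 ≈ 817.3 × g
Target RCF = 817.3 − 390 = 427.3 × g
(N/1000)² = 427.3 / 69.875 = 6.115206
N = 1000 × √6.115206 ≈ 2,472.9

≈ 2470 RPM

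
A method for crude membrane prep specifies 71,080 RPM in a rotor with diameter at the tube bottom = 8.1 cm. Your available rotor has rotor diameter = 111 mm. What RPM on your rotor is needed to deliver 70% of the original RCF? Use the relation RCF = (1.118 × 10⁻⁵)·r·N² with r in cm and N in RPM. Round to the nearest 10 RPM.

50800 RPM

Original rotor: r = 8.1 / 2 = 4.05 cm
RCF_original = 1.118 × 10⁻⁵ × 4.05 × (71080)² = 1.118 × 10⁻⁵ × 4.05 × 5,052,366,400 ≈ 228,766.1 × g
Target RCF = 0.7 × 228,766.1 ≈ 160,136.3 × g
Your rotor: r = 111 mm / 2 = 55.5 mm = 5.55 cm
160,136.3 = 1.118 × 10⁻⁵ × 5.55 × N²
N² = 160,136.3 / (6.2049 × 10⁻⁵) = 2,580,803,881
N ≈ √2,580,803,881 ≈ 50,801.6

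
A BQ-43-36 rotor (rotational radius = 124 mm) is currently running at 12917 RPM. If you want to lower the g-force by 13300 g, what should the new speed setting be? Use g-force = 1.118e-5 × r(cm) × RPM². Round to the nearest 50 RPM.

r = 124 mm = 12.4 cm
Current RCF = 1.118 × 10⁻⁵ × 12.4 × (12917)² = 1.118 × 10⁻⁵ × 12.4 × 166,848,889 ≈ 23,130.6 × g
Target RCF = 23,130.6 − 13,300 = 9,830.6 × g
N² = 9,830.6 / (13.8632 × 10⁻⁵) = 70,911,478
N ≈ √70,911,478 ≈ 8,420.9

≈ 8400 RPM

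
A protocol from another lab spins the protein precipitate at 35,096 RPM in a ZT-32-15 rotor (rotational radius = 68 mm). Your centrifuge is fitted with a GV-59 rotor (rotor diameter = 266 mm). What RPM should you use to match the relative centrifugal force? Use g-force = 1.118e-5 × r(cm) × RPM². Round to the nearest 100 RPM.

≈ 25100 RPM

Original rotor: r = 68 mm = 6.8 cm
RCF_original = 1.118 × 10⁻⁵ × 6.8 × (35096)² = 1.118 × 10⁻⁵ × 6.8 × 1,231,729,216 ≈ 93,641 × g
Your rotor: r = 266 mm / 2 = 133 mm = 13.3 cm
93,641 = 1.118 × 10⁻⁵ × 13.3 × N²
N² = 93,641 / (14.8694 × 10⁻⁵) = 629,756,412
N ≈ √629,756,412 ≈ 25,094.9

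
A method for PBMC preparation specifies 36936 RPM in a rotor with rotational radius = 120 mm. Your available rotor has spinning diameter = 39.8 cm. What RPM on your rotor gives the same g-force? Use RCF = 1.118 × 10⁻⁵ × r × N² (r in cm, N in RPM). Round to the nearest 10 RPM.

≈ 28680 RPM

Original rotor: r = 120 mm = 12.0 cm
RCF_original = 1.118 × 10⁻⁵ × 12 × (36936)² = 1.118 × 10⁻⁵ × 12 × 1,364,268,096 ≈ 183,030.2 × g
Your rotor: r = 39.8 / 2 = 19.9 cm
183,030.2 = 1.118 × 10⁻⁵ × 19.9 × N²
N² = 183,030.2 / (22.2482 × 10⁻⁵) = 822,674,194
N ≈ √822,674,194 ≈ 28,682.3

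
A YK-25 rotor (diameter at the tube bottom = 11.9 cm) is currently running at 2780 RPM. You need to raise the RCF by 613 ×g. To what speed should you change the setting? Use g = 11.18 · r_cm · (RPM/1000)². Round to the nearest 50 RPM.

r = 11.9 / 2 = 5.95 cm
Current RCF = 11.18 × 5.95 × (2.78)² = 11.18 × 5.95 × 7.7284 ≈ 514.1 × g
Target RCF = 514.1 + 613 = 1,127.1 × g
(N/1000)² = 1,127.1 / 66.521 = 16.94352
N = 1000 × √16.94352 ≈ 4,116.3

4100 RPM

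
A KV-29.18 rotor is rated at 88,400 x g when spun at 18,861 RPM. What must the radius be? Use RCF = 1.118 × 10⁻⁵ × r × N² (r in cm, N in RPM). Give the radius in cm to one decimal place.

88400 = 1.118 × 10⁻⁵ × r × (18861)²
r = 88400 / (1.118 × 10⁻⁵ × 355,737,321) = 88400 / 3977.143 ≈ 22.227 cm

≈ 22.2 cm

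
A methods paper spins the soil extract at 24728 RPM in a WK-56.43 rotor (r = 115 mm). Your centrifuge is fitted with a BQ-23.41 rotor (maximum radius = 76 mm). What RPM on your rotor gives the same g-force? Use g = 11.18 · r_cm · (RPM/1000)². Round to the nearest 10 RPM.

Original rotor: r = 115 mm = 11.5 cm
RCF = 11.18 × r × (N/1000)²
RCF_original = 11.18 × 11.5 × (24.728)² = 11.18 × 11.5 × 611.473984 ≈ 78,617.2 × g
Your rotor: r = 76 mm = 7.6 cm
78,617.2 = 11.18 × 7.6 × (N/1000)²
(N/1000)² = 78,617.2 / 84.968 = 925.2566
N = 1000 × √925.2566 ≈ 30,418.0

≈ 30420 RPM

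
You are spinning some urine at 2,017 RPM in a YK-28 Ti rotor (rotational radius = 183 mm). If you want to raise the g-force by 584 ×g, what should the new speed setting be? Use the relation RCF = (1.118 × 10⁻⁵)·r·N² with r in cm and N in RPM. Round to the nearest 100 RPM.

r = 183 mm = 18.3 cm
Current RCF = 1.118 × 10⁻⁵ × 18.3 × (2017)² = 1.118 × 10⁻⁵ × 18.3 × 4,068,289 ≈ 832.3 × g
Target RCF = 832.3 + 584 = 1,416.3 × g
N² = 1,416.3 / (20.4594 × 10⁻⁵) = 6,922,490
N ≈ √6,922,490 ≈ 2,631.1

2600 RPM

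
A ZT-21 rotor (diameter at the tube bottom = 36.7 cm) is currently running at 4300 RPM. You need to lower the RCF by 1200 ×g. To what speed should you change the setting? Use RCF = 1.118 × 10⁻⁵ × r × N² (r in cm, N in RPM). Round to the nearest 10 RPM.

r = 36.7 / 2 = 18.35 cm
Current RCF = 1.118 × 10⁻⁵ × 18.35 × (4300)² = 1.118 × 10⁻⁵ × 18.35 × 18,490,000 ≈ 3,793.3 × g
Target RCF = 3,793.3 − 1,200 = 2,593.3 × g
N² = 2,593.3 / (20.5153 × 10⁻⁵) = 12,640,810
N ≈ √12,640,810 ≈ 3,555.4

3560 RPM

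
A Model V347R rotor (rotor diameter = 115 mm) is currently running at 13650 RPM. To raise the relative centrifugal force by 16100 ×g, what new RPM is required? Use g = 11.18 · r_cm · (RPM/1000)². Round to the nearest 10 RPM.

r = 115 mm / 2 = 57.5 mm = 5.75 cm
Current RCF = 11.18 × 5.75 × (13.65)² = 11.18 × 5.75 × 186.3225 ≈ 11,977.7 × g
Target RCF = 11,977.7 + 16,100 = 28,077.7 × g
(N/1000)² = 28,077.7 / 64.285 = 436.7691
N = 1000 × √436.7691 ≈ 20,899.0

N₂ ≈ 20900 RPM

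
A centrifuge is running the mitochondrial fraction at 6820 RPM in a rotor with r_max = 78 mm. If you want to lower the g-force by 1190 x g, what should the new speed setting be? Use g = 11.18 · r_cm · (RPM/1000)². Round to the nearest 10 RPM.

5730 RPM

r = 78 mm = 7.8 cm
Current RCF = 11.18 × 7.8 × (6.82)² = 11.18 × 7.8 × 46.5124 ≈ 4,056.1 × g
Target RCF = 4,056.1 − 1,190 = 2,866.1 × g
(N/1000)² = 2,866.1 / 87.204 = 32.86661
N = 1000 × √32.86661 ≈ 5,732.9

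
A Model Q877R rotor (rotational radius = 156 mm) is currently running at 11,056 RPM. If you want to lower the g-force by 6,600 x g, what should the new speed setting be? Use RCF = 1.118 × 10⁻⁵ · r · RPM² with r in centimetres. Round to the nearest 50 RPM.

r = 156 mm = 15.6 cm
Current RCF = 1.118 × 10⁻⁵ × 15.6 × (11056)² = 1.118 × 10⁻⁵ × 15.6 × 122,235,136 ≈ 21,318.8 × g
Target RCF = 21,318.8 − 6,600 = 14,718.8 × g
N² = 14,718.8 / (17.4408 × 10⁻⁵) = 84,392,918
N ≈ √84,392,918 ≈ 9,186.6

≈ 9200 RPM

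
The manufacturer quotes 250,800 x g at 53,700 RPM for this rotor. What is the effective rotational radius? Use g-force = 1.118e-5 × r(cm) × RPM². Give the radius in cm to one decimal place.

≈ 7.8 cm

RCF = 1.118 × 10⁻⁵ × r × N²
250800 = 1.118 × 10⁻⁵ × r × (53700)²
r = 250800 / (1.118 × 10⁻⁵ × 2,883,690,000) = 250800 / 32239.65 ≈ 7.779 cm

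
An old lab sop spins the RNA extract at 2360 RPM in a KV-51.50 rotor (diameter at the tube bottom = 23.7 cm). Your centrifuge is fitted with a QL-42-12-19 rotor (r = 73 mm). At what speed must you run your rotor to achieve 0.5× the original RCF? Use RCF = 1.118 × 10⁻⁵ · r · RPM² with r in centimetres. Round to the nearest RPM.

2126 RPM

Original rotor: r = 23.7 / 2 = 11.85 cm
RCF = 1.118 × 10⁻⁵ × r × N²
RCF_original = 1.118 × 10⁻⁵ × 11.85 × (2360)² = 1.118 × 10⁻⁵ × 11.85 × 5,569,600 ≈ 737.9 × g
Target RCF = 0.5 × 737.9 ≈ 368.9 × g
Your rotor: r = 73 mm = 7.3 cm
368.9 = 1.118 × 10⁻⁵ × 7.3 × N²
N² = 368.9 / (8.1614 × 10⁻⁵) = 4,520,058
N ≈ √4,520,058 ≈ 2,126.0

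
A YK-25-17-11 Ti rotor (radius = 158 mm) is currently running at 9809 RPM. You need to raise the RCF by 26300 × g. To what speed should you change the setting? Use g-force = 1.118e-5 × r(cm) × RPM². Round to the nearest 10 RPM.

r = 158 mm = 15.8 cm
Current RCF = 1.118 × 10⁻⁵ × 15.8 × (9809)² = 1.118 × 10⁻⁵ × 15.8 × 96,216,481 ≈ 16,996.1 × g
Target RCF = 16,996.1 + 26,300 = 43,296.1 × g
N² = 43,296.1 / (17.6644 × 10⁻⁵) = 245,103,711
N ≈ √245,103,711 ≈ 15,655.8

15660 RPM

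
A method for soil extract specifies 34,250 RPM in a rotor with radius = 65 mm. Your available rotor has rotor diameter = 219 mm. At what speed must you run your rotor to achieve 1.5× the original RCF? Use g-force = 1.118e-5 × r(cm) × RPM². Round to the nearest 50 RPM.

32300 RPM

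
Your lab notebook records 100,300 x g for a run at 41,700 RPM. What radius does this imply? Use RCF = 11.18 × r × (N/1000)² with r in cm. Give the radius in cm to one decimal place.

100300 = 11.18 × r × (41.7)²
r = 100300 / (11.18 × 1738.89) = 100300 / 19440.79 ≈ 5.159 cm

5.2 cm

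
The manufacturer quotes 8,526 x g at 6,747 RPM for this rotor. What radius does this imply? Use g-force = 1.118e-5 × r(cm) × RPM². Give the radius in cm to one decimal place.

8526 = 1.118 × 10⁻⁵ × r × (6747)²
r = 8526 / (1.118 × 10⁻⁵ × 45,522,009) = 8526 / 508.9361 ≈ 16.753 cm

≈ 16.8 cm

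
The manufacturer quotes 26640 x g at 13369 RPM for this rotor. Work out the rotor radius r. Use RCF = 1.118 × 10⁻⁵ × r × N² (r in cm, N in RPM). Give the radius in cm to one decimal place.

≈ 13.3 cm

RCF = 1.118 × 10⁻⁵ × r × N²
26640 = 1.118 × 10⁻⁵ × r × (13369)²
r = 26640 / (1.118 × 10⁻⁵ × 178,730,161) = 26640 / 1998.203 ≈ 13.332 cm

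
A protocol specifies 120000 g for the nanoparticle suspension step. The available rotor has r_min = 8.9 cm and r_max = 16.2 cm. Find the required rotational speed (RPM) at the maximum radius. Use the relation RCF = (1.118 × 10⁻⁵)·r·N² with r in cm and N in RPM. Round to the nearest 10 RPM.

≈ 25740 RPM

Use r_max = 16.2 cm.
120,000 = 1.118 × 10⁻⁵ × 16.2 × N²
N² = 120,000 / (18.1116 × 10⁻⁵) = 662,558,802
N ≈ √662,558,802 ≈ 25,740.2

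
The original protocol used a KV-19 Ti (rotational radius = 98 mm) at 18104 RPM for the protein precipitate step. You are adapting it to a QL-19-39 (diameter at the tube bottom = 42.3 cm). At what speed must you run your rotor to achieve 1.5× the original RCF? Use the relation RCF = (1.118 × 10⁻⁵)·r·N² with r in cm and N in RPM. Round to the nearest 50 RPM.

Original rotor: r = 98 mm = 9.8 cm
RCF = 1.118 × 10⁻⁵ × r × N²
RCF_original = 1.118 × 10⁻⁵ × 9.8 × (18104)² = 1.118 × 10⁻⁵ × 9.8 × 327,754,816 ≈ 35,910.1 × g
Target RCF = 1.5 × 35,910.1 ≈ 53,865.1 × g
Your rotor: r = 42.3 / 2 = 21.15 cm
53,865.1 = 1.118 × 10⁻⁵ × 21.15 × N²
N² = 53,865.1 / (23.6457 × 10⁻⁵) = 227,800,826
N ≈ √227,800,826 ≈ 15,093.1

15100 RPM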